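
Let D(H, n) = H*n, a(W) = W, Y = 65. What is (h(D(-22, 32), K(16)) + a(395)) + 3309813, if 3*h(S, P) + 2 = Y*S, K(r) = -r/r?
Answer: 3294954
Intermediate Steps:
K(r) = -1 (K(r) = -1*1 = -1)
h(S, P) = -⅔ + 65*S/3 (h(S, P) = -⅔ + (65*S)/3 = -⅔ + 65*S/3)
(h(D(-22, 32), K(16)) + a(395)) + 3309813 = ((-⅔ + 65*(-22*32)/3) + 395) + 3309813 = ((-⅔ + (65/3)*(-704)) + 395) + 3309813 = ((-⅔ - 45760/3) + 395) + 3309813 = (-15254 + 395) + 3309813 = -14859 + 3309813 = 3294954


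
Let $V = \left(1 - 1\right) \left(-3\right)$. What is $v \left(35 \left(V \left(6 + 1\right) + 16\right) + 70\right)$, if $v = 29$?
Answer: $18270$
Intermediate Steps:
$V = 0$ ($V = 0 \left(-3\right) = 0$)
$v \left(35 \left(V \left(6 + 1\right) + 16\right) + 70\right) = 29 \left(35 \left(0 \left(6 + 1\right) + 16\right) + 70\right) = 29 \left(35 \left(0 \cdot 7 + 16\right) + 70\right) = 29 \left(35 \left(0 + 16\right) + 70\right) = 29 \left(35 \cdot 16 + 70\right) = 29 \left(560 + 70\right) = 29 \cdot 630 = 18270$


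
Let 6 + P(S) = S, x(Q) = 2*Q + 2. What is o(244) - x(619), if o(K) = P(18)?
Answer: -1228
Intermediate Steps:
x(Q) = 2 + 2*Q
P(S) = -6 + S
o(K) = 12 (o(K) = -6 + 18 = 12)
o(244) - x(619) = 12 - (2 + 2*619) = 12 - (2 + 1238) = 12 - 1*1240 = 12 - 1240 = -1228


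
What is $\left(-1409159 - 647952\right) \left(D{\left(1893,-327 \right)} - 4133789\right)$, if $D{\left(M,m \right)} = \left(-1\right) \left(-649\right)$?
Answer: $8502327758540$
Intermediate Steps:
$D{\left(M,m \right)} = 649$
$\left(-1409159 - 647952\right) \left(D{\left(1893,-327 \right)} - 4133789\right) = \left(-1409159 - 647952\right) \left(649 - 4133789\right) = \left(-2057111\right) \left(-4133140\right) = 8502327758540$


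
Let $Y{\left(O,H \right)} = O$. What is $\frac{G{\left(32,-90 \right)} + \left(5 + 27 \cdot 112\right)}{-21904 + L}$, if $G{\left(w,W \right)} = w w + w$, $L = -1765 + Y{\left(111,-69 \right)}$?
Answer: $- \frac{4085}{23558} \approx -0.1734$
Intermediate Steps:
$L = -1654$ ($L = -1765 + 111 = -1654$)
$G{\left(w,W \right)} = w + w^{2}$ ($G{\left(w,W \right)} = w^{2} + w = w + w^{2}$)
$\frac{G{\left(32,-90 \right)} + \left(5 + 27 \cdot 112\right)}{-21904 + L} = \frac{32 \left(1 + 32\right) + \left(5 + 27 \cdot 112\right)}{-21904 - 1654} = \frac{32 \cdot 33 + \left(5 + 3024\right)}{-23558} = \left(1056 + 3029\right) \left(- \frac{1}{23558}\right) = 4085 \left(- \frac{1}{23558}\right) = - \frac{4085}{23558}$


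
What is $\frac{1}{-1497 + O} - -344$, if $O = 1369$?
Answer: $\frac{44031}{128} \approx 343.99$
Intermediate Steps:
$\frac{1}{-1497 + O} - -344 = \frac{1}{-1497 + 1369} - -344 = \frac{1}{-128} + 344 = - \frac{1}{128} + 344 = \frac{44031}{128}$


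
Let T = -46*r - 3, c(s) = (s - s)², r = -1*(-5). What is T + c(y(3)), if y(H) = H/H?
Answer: -233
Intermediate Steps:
r = 5
y(H) = 1
c(s) = 0 (c(s) = 0² = 0)
T = -233 (T = -46*5 - 3 = -230 - 3 = -233)
T + c(y(3)) = -233 + 0 = -233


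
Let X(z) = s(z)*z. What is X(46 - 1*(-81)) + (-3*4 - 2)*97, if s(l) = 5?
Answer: -723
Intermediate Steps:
X(z) = 5*z
X(46 - 1*(-81)) + (-3*4 - 2)*97 = 5*(46 - 1*(-81)) + (-3*4 - 2)*97 = 5*(46 + 81) + (-12 - 2)*97 = 5*127 - 14*97 = 635 - 1358 = -723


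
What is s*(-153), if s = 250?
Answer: -38250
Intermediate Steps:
s*(-153) = 250*(-153) = -38250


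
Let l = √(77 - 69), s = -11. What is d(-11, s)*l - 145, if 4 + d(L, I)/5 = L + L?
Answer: -145 - 260*√2 ≈ -512.70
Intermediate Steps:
d(L, I) = -20 + 10*L (d(L, I) = -20 + 5*(L + L) = -20 + 5*(2*L) = -20 + 10*L)
l = 2*√2 (l = √8 = 2*√2 ≈ 2.8284)
d(-11, s)*l - 145 = (-20 + 10*(-11))*(2*√2) - 145 = (-20 - 110)*(2*√2) - 145 = -260*√2 - 145 = -145 - 260*√2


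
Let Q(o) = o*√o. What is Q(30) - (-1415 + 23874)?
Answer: -22459 + 30*√30 ≈ -22295.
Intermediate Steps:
Q(o) = o^(3/2)
Q(30) - (-1415 + 23874) = 30^(3/2) - (-1415 + 23874) = 30*√30 - 1*22459 = 30*√30 - 22459 = -22459 + 30*√30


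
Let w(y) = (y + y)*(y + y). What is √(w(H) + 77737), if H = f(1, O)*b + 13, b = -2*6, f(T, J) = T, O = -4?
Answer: 17*√269 ≈ 278.82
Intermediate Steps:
b = -12
H = 1 (H = 1*(-12) + 13 = -12 + 13 = 1)
w(y) = 4*y² (w(y) = (2*y)*(2*y) = 4*y²)
√(w(H) + 77737) = √(4*1² + 77737) = √(4*1 + 77737) = √(4 + 77737) = √77741 = 17*√269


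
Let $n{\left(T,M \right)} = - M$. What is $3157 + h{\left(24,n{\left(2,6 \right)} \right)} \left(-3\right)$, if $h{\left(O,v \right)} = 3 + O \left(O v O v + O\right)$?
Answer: $-1491572$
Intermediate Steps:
$h{\left(O,v \right)} = 3 + O \left(O + O^{2} v^{2}\right)$ ($h{\left(O,v \right)} = 3 + O \left(v O^{2} v + O\right) = 3 + O \left(O^{2} v^{2} + O\right) = 3 + O \left(O + O^{2} v^{2}\right)$)
$3157 + h{\left(24,n{\left(2,6 \right)} \right)} \left(-3\right) = 3157 + \left(3 + 24^{2} + 24^{3} \left(\left(-1\right) 6\right)^{2}\right) \left(-3\right) = 3157 + \left(3 + 576 + 13824 \left(-6\right)^{2}\right) \left(-3\right) = 3157 + \left(3 + 576 + 13824 \cdot 36\right) \left(-3\right) = 3157 + \left(3 + 576 + 497664\right) \left(-3\right) = 3157 + 498243 \left(-3\right) = 3157 - 1494729 = -1491572$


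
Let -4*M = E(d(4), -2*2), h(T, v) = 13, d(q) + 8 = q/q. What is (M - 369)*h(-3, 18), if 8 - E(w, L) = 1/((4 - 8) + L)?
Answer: -154349/32 ≈ -4823.4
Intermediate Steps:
d(q) = -7 (d(q) = -8 + q/q = -8 + 1 = -7)
E(w, L) = 8 - 1/(-4 + L) (E(w, L) = 8 - 1/((4 - 8) + L) = 8 - 1/(-4 + L))
M = -65/32 (M = -(-33 + 8*(-2*2))/(4*(-4 - 2*2)) = -(-33 + 8*(-4))/(4*(-4 - 4)) = -(-33 - 32)/(4*(-8)) = -(-1)*(-65)/32 = -¼*65/8 = -65/32 ≈ -2.0313)
(M - 369)*h(-3, 18) = (-65/32 - 369)*13 = -11873/32*13 = -154349/32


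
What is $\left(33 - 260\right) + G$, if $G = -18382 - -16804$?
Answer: $-1805$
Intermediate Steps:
$G = -1578$ ($G = -18382 + 16804 = -1578$)
$\left(33 - 260\right) + G = \left(33 - 260\right) - 1578 = -227 - 1578 = -1805$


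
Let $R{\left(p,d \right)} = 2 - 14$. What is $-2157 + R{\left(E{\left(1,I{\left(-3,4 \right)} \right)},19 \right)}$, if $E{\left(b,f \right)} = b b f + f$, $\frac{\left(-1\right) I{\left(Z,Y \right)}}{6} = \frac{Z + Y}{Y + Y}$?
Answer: $-2169$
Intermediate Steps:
$I{\left(Z,Y \right)} = - \frac{3 \left(Y + Z\right)}{Y}$ ($I{\left(Z,Y \right)} = - 6 \frac{Z + Y}{Y + Y} = - 6 \frac{Y + Z}{2 Y} = - \frac{3 \left(Y + Z\right)}{Y}$)
$E{\left(b,f \right)} = f + f b^{2}$ ($E{\left(b,f \right)} = b^{2} f + f = f b^{2} + f = f + f b^{2}$)
$R{\left(p,d \right)} = -12$
$-2157 + R{\left(E{\left(1,I{\left(-3,4 \right)} \right)},19 \right)} = -2157 - 12 = -2169$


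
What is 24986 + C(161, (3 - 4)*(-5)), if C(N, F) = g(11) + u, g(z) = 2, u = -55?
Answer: 24933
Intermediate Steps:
C(N, F) = -53 (C(N, F) = 2 - 55 = -53)
24986 + C(161, (3 - 4)*(-5)) = 24986 - 53 = 24933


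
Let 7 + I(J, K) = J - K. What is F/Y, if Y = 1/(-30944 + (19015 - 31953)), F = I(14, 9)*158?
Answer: 13866712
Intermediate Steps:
I(J, K) = -7 + J - K (I(J, K) = -7 + (J - K) = -7 + J - K)
F = -316 (F = (-7 + 14 - 1*9)*158 = (-7 + 14 - 9)*158 = -2*158 = -316)
Y = -1/43882 (Y = 1/(-30944 - 12938) = 1/(-43882) = -1/43882 ≈ -2.2788e-5)
F/Y = -316/(-1/43882) = -316*(-43882) = 13866712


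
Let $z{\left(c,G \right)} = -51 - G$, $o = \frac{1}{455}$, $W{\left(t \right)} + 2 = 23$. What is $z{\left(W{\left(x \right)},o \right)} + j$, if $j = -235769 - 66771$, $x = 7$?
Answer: $- \frac{137678906}{455} \approx -3.0259 \cdot 10^{5}$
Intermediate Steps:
$W{\left(t \right)} = 21$ ($W{\left(t \right)} = -2 + 23 = 21$)
$o = \frac{1}{455} \approx 0.0021978$
$j = -302540$ ($j = -235769 - 66771 = -302540$)
$z{\left(W{\left(x \right)},o \right)} + j = \left(-51 - \frac{1}{455}\right) - 302540 = - \frac{23206}{455} - 302540 = - \frac{137678906}{455}$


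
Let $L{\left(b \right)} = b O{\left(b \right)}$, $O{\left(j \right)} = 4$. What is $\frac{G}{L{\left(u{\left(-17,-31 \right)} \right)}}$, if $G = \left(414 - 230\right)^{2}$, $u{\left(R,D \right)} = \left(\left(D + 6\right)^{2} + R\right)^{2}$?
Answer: $\frac{529}{23104} \approx 0.022896$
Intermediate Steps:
$u{\left(R,D \right)} = \left(R + \left(6 + D\right)^{2}\right)^{2}$ ($u{\left(R,D \right)} = \left(\left(6 + D\right)^{2} + R\right)^{2} = \left(R + \left(6 + D\right)^{2}\right)^{2}$)
$L{\left(b \right)} = 4 b$ ($L{\left(b \right)} = b 4 = 4 b$)
$G = 33856$ ($G = 184^{2} = 33856$)
$\frac{G}{L{\left(u{\left(-17,-31 \right)} \right)}} = \frac{33856}{4 \left(-17 + \left(6 - 31\right)^{2}\right)^{2}} = \frac{33856}{4 \left(-17 + \left(-25\right)^{2}\right)^{2}} = \frac{33856}{4 \left(-17 + 625\right)^{2}} = \frac{33856}{4 \cdot 608^{2}} = \frac{33856}{4 \cdot 369664} = \frac{33856}{1478656} = 33856 \cdot \frac{1}{1478656} = \frac{529}{23104}$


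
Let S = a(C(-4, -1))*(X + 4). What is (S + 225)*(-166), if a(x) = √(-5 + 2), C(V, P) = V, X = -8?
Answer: -37350 + 664*I*√3 ≈ -37350.0 + 1150.1*I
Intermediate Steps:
a(x) = I*√3 (a(x) = √(-3) = I*√3)
S = -4*I*√3 (S = (I*√3)*(-8 + 4) = (I*√3)*(-4) = -4*I*√3 ≈ -6.9282*I)
(S + 225)*(-166) = (-4*I*√3 + 225)*(-166) = (225 - 4*I*√3)*(-166) = -37350 + 664*I*√3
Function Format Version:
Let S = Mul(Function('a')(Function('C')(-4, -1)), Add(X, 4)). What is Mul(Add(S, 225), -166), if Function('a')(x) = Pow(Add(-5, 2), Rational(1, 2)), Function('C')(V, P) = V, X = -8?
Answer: Add(-37350, Mul(664, I, Pow(3, Rational(1, 2)))) ≈ Add(-37350., Mul(1150.1, I))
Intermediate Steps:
Function('a')(x) = Mul(I, Pow(3, Rational(1, 2))) (Function('a')(x) = Pow(-3, Rational(1, 2)) = Mul(I, Pow(3, Rational(1, 2))))
S = Mul(-4, I, Pow(3, Rational(1, 2))) (S = Mul(Mul(I, Pow(3, Rational(1, 2))), Add(-8, 4)) = Mul(Mul(I, Pow(3, Rational(1, 2))), -4) = Mul(-4, I, Pow(3, Rational(1, 2))) ≈ Mul(-6.9282, I))
Mul(Add(S, 225), -166) = Mul(Add(Mul(-4, I, Pow(3, Rational(1, 2))), 225), -166) = Mul(Add(225, Mul(-4, I, Pow(3, Rational(1, 2)))), -166) = Add(-37350, Mul(664, I, Pow(3, Rational(1, 2))))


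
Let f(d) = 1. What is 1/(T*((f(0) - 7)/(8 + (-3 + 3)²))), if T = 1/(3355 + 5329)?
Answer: -34736/3 ≈ -11579.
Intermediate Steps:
T = 1/8684 ≈ 0.00011515
1/(T*((f(0) - 7)/(8 + (-3 + 3)²))) = 1/(((1 - 7)/(8 + (-3 + 3)²))/8684) = 1/((-6/(8 + 0²))/8684) = 1/((-6/(8 + 0))/8684) = 1/((-6/8)/8684) = 1/((-6*⅛)/8684) = 1/((1/8684)*(-¾)) = 1/(-3/34736) = -34736/3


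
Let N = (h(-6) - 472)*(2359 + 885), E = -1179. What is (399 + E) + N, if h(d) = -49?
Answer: -1690904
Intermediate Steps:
N = -1690124 (N = (-49 - 472)*(2359 + 885) = -521*3244 = -1690124)
(399 + E) + N = (399 - 1179) - 1690124 = -780 - 1690124 = -1690904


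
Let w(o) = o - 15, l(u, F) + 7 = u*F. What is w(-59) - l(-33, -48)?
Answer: -1651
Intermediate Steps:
l(u, F) = -7 + F*u (l(u, F) = -7 + u*F = -7 + F*u)
w(o) = -15 + o
w(-59) - l(-33, -48) = (-15 - 59) - (-7 - 48*(-33)) = -74 - (-7 + 1584) = -74 - 1*1577 = -74 - 1577 = -1651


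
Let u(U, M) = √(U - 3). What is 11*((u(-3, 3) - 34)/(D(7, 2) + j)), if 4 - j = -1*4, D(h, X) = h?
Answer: -374/15 + 11*I*√6/15 ≈ -24.933 + 1.7963*I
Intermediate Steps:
u(U, M) = √(-3 + U)
j = 8 (j = 4 - (-1)*4 = 4 - 1*(-4) = 4 + 4 = 8)
11*((u(-3, 3) - 34)/(D(7, 2) + j)) = 11*((√(-3 - 3) - 34)/(7 + 8)) = 11*((√(-6) - 34)/15) = 11*((I*√6 - 34)*(1/15)) = 11*((-34 + I*√6)*(1/15)) = 11*(-34/15 + I*√6/15) = -374/15 + 11*I*√6/15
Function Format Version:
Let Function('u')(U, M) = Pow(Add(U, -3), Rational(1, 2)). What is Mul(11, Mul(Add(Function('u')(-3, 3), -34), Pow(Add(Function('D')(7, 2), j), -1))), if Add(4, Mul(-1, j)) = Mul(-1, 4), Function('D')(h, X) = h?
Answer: Add(Rational(-374, 15), Mul(Rational(11, 15), I, Pow(6, Rational(1, 2)))) ≈ Add(-24.933, Mul(1.7963, I))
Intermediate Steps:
Function('u')(U, M) = Pow(Add(-3, U), Rational(1, 2))
j = 8 (j = Add(4, Mul(-1, Mul(-1, 4))) = Add(4, Mul(-1, -4)) = Add(4, 4) = 8)
Mul(11, Mul(Add(Function('u')(-3, 3), -34), Pow(Add(Function('D')(7, 2), j), -1))) = Mul(11, Mul(Add(Pow(Add(-3, -3), Rational(1, 2)), -34), Pow(Add(7, 8), -1))) = Mul(11, Mul(Add(Pow(-6, Rational(1, 2)), -34), Pow(15, -1))) = Mul(11, Mul(Add(Mul(I, Pow(6, Rational(1, 2))), -34), Rational(1, 15))) = Mul(11, Mul(Add(-34, Mul(I, Pow(6, Rational(1, 2)))), Rational(1, 15))) = Mul(11, Add(Rational(-34, 15), Mul(Rational(1, 15), I, Pow(6, Rational(1, 2))))) = Add(Rational(-374, 15), Mul(Rational(11, 15), I, Pow(6, Rational(1, 2))))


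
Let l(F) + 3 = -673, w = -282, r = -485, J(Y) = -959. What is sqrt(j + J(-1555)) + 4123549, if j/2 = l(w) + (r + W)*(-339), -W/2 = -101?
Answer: 4123549 + sqrt(189563) ≈ 4.1240e+6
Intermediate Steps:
W = 202 (W = -2*(-101) = 202)
l(F) = -676 (l(F) = -3 - 673 = -676)
j = 190522 (j = 2*(-676 + (-485 + 202)*(-339)) = 2*(-676 - 283*(-339)) = 2*(-676 + 95937) = 2*95261 = 190522)
sqrt(j + J(-1555)) + 4123549 = sqrt(190522 - 959) + 4123549 = sqrt(189563) + 4123549 = 4123549 + sqrt(189563)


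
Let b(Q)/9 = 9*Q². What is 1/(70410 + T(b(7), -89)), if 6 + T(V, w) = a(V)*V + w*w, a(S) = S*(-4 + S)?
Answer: 1/62460568690 ≈ 1.6010e-11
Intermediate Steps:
b(Q) = 81*Q² (b(Q) = 9*(9*Q²) = 81*Q²)
T(V, w) = -6 + w² + V²*(-4 + V) (T(V, w) = -6 + ((V*(-4 + V))*V + w*w) = -6 + (V²*(-4 + V) + w²) = -6 + (w² + V²*(-4 + V)) = -6 + w² + V²*(-4 + V))
1/(70410 + T(b(7), -89)) = 1/(70410 + (-6 + (-89)² + (81*7²)²*(-4 + 81*7²))) = 1/(70410 + (-6 + 7921 + (81*49)²*(-4 + 81*49))) = 1/(70410 + (-6 + 7921 + 3969²*(-4 + 3969))) = 1/(70410 + (-6 + 7921 + 15752961*3965)) = 1/(70410 + (-6 + 7921 + 62460490365)) = 1/(70410 + 62460498280) = 1/62460568690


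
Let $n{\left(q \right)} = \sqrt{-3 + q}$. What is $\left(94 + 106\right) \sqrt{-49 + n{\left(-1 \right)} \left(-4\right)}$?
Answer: $200 \sqrt{-49 - 8 i} \approx 113.91 - 1404.6 i$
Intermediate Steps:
$\left(94 + 106\right) \sqrt{-49 + n{\left(-1 \right)} \left(-4\right)} = \left(94 + 106\right) \sqrt{-49 + \sqrt{-3 - 1} \left(-4\right)} = 200 \sqrt{-49 + \sqrt{-4} \left(-4\right)} = 200 \sqrt{-49 + 2 i \left(-4\right)} = 200 \sqrt{-49 - 8 i}$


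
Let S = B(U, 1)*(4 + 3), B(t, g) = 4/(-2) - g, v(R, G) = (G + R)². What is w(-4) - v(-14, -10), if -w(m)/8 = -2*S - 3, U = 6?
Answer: -888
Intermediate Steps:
B(t, g) = -2 - g (B(t, g) = 4*(-½) - g = -2 - g)
S = -21 (S = (-2 - 1*1)*(4 + 3) = (-2 - 1)*7 = -3*7 = -21)
w(m) = -312 (w(m) = -8*(-2*(-21) - 3) = -8*(42 - 3) = -8*39 = -312)
w(-4) - v(-14, -10) = -312 - (-10 - 14)² = -312 - 1*(-24)² = -312 - 1*576 = -312 - 576 = -888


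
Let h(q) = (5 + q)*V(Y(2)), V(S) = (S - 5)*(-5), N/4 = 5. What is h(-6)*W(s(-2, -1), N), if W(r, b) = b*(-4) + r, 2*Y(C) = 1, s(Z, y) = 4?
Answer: 1710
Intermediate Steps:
N = 20 (N = 4*5 = 20)
Y(C) = ½ (Y(C) = (½)*1 = ½)
V(S) = 25 - 5*S (V(S) = (-5 + S)*(-5) = 25 - 5*S)
W(r, b) = r - 4*b (W(r, b) = -4*b + r = r - 4*b)
h(q) = 225/2 + 45*q/2 (h(q) = (5 + q)*(25 - 5*½) = (5 + q)*(25 - 5/2) = (5 + q)*(45/2) = 225/2 + 45*q/2)
h(-6)*W(s(-2, -1), N) = (225/2 + (45/2)*(-6))*(4 - 4*20) = (225/2 - 135)*(4 - 80) = -45/2*(-76) = 1710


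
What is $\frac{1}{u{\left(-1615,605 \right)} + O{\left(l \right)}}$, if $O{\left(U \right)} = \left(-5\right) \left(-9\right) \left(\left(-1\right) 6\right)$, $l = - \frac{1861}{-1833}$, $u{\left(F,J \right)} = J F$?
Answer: $- \frac{1}{977345} \approx -1.0232 \cdot 10^{-6}$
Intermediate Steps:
$u{\left(F,J \right)} = F J$
$l = \frac{1861}{1833}$ ($l = \left(-1861\right) \left(- \frac{1}{1833}\right) = \frac{1861}{1833} \approx 1.0153$)
$O{\left(U \right)} = -270$ ($O{\left(U \right)} = 45 \left(-6\right) = -270$)
$\frac{1}{u{\left(-1615,605 \right)} + O{\left(l \right)}} = \frac{1}{\left(-1615\right) 605 - 270} = \frac{1}{-977075 - 270} = \frac{1}{-977345} = - \frac{1}{977345}$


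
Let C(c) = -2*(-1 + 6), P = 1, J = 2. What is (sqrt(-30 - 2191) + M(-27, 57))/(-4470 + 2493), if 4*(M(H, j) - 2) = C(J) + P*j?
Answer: -55/7908 - I*sqrt(2221)/1977 ≈ -0.006955 - 0.023838*I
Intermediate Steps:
C(c) = -10 (C(c) = -2*5 = -10)
M(H, j) = -1/2 + j/4 (M(H, j) = 2 + (-10 + 1*j)/4 = 2 + (-10 + j)/4 = 2 + (-5/2 + j/4) = -1/2 + j/4)
(sqrt(-30 - 2191) + M(-27, 57))/(-4470 + 2493) = (sqrt(-30 - 2191) + (-1/2 + (1/4)*57))/(-4470 + 2493) = (sqrt(-2221) + (-1/2 + 57/4))/(-1977) = (I*sqrt(2221) + 55/4)*(-1/1977) = (55/4 + I*sqrt(2221))*(-1/1977) = -55/7908 - I*sqrt(2221)/1977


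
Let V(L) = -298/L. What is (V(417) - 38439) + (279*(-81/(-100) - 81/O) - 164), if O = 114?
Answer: -30563734273/792300 ≈ -38576.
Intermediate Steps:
(V(417) - 38439) + (279*(-81/(-100) - 81/O) - 164) = (-298/417 - 38439) + (279*(-81/(-100) - 81/114) - 164) = (-298*1/417 - 38439) + (279*(-81*(-1/100) - 81*1/114) - 164) = (-298/417 - 38439) + (279*(81/100 - 27/38) - 164) = -16029361/417 + (279*(189/1900) - 164) = -16029361/417 + (52731/1900 - 164) = -16029361/417 - 258869/1900 = -30563734273/792300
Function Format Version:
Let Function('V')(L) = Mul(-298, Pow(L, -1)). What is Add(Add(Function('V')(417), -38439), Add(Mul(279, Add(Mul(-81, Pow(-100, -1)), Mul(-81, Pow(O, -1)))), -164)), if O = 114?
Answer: Rational(-30563734273, 792300) ≈ -38576.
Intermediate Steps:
Add(Add(Function('V')(417), -38439), Add(Mul(279, Add(Mul(-81, Pow(-100, -1)), Mul(-81, Pow(O, -1)))), -164)) = Add(Add(Mul(-298, Pow(417, -1)), -38439), Add(Mul(279, Add(Mul(-81, Pow(-100, -1)), Mul(-81, Pow(114, -1)))), -164)) = Add(Add(Mul(-298, Rational(1, 417)), -38439), Add(Mul(279, Add(Mul(-81, Rational(-1, 100)), Mul(-81, Rational(1, 114)))), -164)) = Add(Add(Rational(-298, 417), -38439), Add(Mul(279, Add(Rational(81, 100), Rational(-27, 38))), -164)) = Add(Rational(-16029361, 417), Add(Mul(279, Rational(189, 1900)), -164)) = Add(Rational(-16029361, 417), Add(Rational(52731, 1900), -164)) = Add(Rational(-16029361, 417), Rational(-258869, 1900)) = Rational(-30563734273, 792300)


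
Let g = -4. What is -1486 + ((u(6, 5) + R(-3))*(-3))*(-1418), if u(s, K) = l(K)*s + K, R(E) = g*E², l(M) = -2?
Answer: -184408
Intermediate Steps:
R(E) = -4*E²
u(s, K) = K - 2*s (u(s, K) = -2*s + K = K - 2*s)
-1486 + ((u(6, 5) + R(-3))*(-3))*(-1418) = -1486 + (((5 - 2*6) - 4*(-3)²)*(-3))*(-1418) = -1486 + (((5 - 12) - 4*9)*(-3))*(-1418) = -1486 + ((-7 - 36)*(-3))*(-1418) = -1486 - 43*(-3)*(-1418) = -1486 + 129*(-1418) = -1486 - 182922 = -184408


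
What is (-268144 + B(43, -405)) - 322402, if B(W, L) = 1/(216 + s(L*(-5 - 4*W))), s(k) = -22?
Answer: -114565923/194 ≈ -5.9055e+5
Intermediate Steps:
B(W, L) = 1/194 (B(W, L) = 1/(216 - 22) = 1/194)
(-268144 + B(43, -405)) - 322402 = (-268144 + 1/194) - 322402 = -52019935/194 - 322402 = -114565923/194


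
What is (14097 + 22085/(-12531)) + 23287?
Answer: 468436819/12531 ≈ 37382.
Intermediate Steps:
(14097 + 22085/(-12531)) + 23287 = (14097 + 22085*(-1/12531)) + 23287 = (14097 - 22085/12531) + 23287 = 176627422/12531 + 23287 = 468436819/12531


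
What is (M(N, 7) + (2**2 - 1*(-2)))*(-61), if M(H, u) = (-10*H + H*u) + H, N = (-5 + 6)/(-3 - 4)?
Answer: -2684/7 ≈ -383.43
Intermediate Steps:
N = -1/7 (N = 1/(-7) = 1*(-1/7) = -1/7 ≈ -0.14286)
M(H, u) = -9*H + H*u
(M(N, 7) + (2**2 - 1*(-2)))*(-61) = (-(-9 + 7)/7 + (2**2 - 1*(-2)))*(-61) = (-1/7*(-2) + (4 + 2))*(-61) = (2/7 + 6)*(-61) = (44/7)*(-61) = -2684/7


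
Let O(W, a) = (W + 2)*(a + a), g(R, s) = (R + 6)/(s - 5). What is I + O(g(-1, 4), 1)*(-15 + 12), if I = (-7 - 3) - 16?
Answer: -8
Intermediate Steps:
I = -26 (I = -10 - 16 = -26)
g(R, s) = (6 + R)/(-5 + s)
O(W, a) = 2*a*(2 + W) (O(W, a) = (2 + W)*(2*a) = 2*a*(2 + W))
I + O(g(-1, 4), 1)*(-15 + 12) = -26 + (2*1*(2 + (6 - 1)/(-5 + 4)))*(-15 + 12) = -26 + (2*1*(2 + 5/(-1)))*(-3) = -26 + (2*1*(2 - 1*5))*(-3) = -26 + (2*1*(2 - 5))*(-3) = -26 + (2*1*(-3))*(-3) = -26 - 6*(-3) = -26 + 18 = -8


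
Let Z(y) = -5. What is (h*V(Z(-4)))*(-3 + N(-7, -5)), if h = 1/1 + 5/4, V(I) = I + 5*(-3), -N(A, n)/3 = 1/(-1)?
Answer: 0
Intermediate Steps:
N(A, n) = 3 (N(A, n) = -3/(-1) = -3*(-1) = 3)
V(I) = -15 + I (V(I) = I - 15 = -15 + I)
h = 9/4 (h = 1*1 + 5*(1/4) = 1 + 5/4 = 9/4 ≈ 2.2500)
(h*V(Z(-4)))*(-3 + N(-7, -5)) = (9*(-15 - 5)/4)*(-3 + 3) = ((9/4)*(-20))*0 = -45*0 = 0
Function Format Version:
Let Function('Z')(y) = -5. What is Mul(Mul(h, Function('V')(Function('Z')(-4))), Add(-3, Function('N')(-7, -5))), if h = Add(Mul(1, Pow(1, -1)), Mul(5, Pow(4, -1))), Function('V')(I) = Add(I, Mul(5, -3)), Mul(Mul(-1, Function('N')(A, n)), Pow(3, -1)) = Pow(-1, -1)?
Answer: 0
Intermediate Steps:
Function('N')(A, n) = 3 (Function('N')(A, n) = Mul(-3, Pow(-1, -1)) = Mul(-3, -1) = 3)
Function('V')(I) = Add(-15, I) (Function('V')(I) = Add(I, -15) = Add(-15, I))
h = Rational(9, 4) (h = Add(Mul(1, 1), Mul(5, Rational(1, 4))) = Add(1, Rational(5, 4)) = Rational(9, 4) ≈ 2.2500)
Mul(Mul(h, Function('V')(Function('Z')(-4))), Add(-3, Function('N')(-7, -5))) = Mul(Mul(Rational(9, 4), Add(-15, -5)), Add(-3, 3)) = Mul(Mul(Rational(9, 4), -20), 0) = Mul(-45, 0) = 0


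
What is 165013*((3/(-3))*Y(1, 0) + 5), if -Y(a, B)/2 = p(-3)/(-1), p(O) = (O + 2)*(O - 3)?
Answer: -1155091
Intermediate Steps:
p(O) = (-3 + O)*(2 + O) (p(O) = (2 + O)*(-3 + O) = (-3 + O)*(2 + O))
Y(a, B) = 12 (Y(a, B) = -2*(-6 + (-3)² - 1*(-3))/(-1) = -2*(-6 + 9 + 3)*(-1) = -12*(-1) = -2*(-6) = 12)
165013*((3/(-3))*Y(1, 0) + 5) = 165013*((3/(-3))*12 + 5) = 165013*((3*(-⅓))*12 + 5) = 165013*(-1*12 + 5) = 165013*(-12 + 5) = 165013*(-7) = -1155091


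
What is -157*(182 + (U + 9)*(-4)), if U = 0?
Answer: -22922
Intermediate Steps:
-157*(182 + (U + 9)*(-4)) = -157*(182 + (0 + 9)*(-4)) = -157*(182 + 9*(-4)) = -157*(182 - 36) = -157*146 = -22922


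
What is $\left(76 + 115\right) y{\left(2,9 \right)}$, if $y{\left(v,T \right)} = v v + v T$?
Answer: $4202$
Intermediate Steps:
$y{\left(v,T \right)} = v^{2} + T v$
$\left(76 + 115\right) y{\left(2,9 \right)} = \left(76 + 115\right) 2 \left(9 + 2\right) = 191 \cdot 2 \cdot 11 = 191 \cdot 22 = 4202$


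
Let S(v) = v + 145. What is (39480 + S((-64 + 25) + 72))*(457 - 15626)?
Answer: -601572202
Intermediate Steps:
S(v) = 145 + v
(39480 + S((-64 + 25) + 72))*(457 - 15626) = (39480 + (145 + ((-64 + 25) + 72)))*(457 - 15626) = (39480 + (145 + (-39 + 72)))*(-15169) = (39480 + (145 + 33))*(-15169) = (39480 + 178)*(-15169) = 39658*(-15169) = -601572202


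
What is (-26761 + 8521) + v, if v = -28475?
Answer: -46715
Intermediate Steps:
(-26761 + 8521) + v = (-26761 + 8521) - 28475 = -18240 - 28475 = -46715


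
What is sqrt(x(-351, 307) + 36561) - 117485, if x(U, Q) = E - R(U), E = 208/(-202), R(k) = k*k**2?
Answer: -117485 + 2*sqrt(110375103002)/101 ≈ -1.1091e+5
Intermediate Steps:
R(k) = k**3
E = -104/101 (E = 208*(-1/202) = -104/101 ≈ -1.0297)
x(U, Q) = -104/101 - U**3
sqrt(x(-351, 307) + 36561) - 117485 = sqrt((-104/101 - 1*(-351)**3) + 36561) - 117485 = sqrt((-104/101 - 1*(-43243551)) + 36561) - 117485 = sqrt((-104/101 + 43243551) + 36561) - 117485 = sqrt(4367598547/101 + 36561) - 117485 = sqrt(4371291208/101) - 117485 = 2*sqrt(110375103002)/101 - 117485 = -117485 + 2*sqrt(110375103002)/101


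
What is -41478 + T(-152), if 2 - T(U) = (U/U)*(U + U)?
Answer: -41172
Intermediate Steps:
T(U) = 2 - 2*U (T(U) = 2 - U/U*(U + U) = 2 - 2*U)
-41478 + T(-152) = -41478 + (2 - 2*(-152)) = -41478 + (2 + 304) = -41478 + 306 = -41172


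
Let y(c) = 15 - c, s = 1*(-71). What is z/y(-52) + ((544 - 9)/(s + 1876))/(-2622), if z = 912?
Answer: 863239135/63418314 ≈ 13.612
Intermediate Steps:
s = -71
z/y(-52) + ((544 - 9)/(s + 1876))/(-2622) = 912/(15 - 1*(-52)) + ((544 - 9)/(-71 + 1876))/(-2622) = 912/(15 + 52) + (535/1805)*(-1/2622) = 912/67 + (535*(1/1805))*(-1/2622) = 912*(1/67) + (107/361)*(-1/2622) = 912/67 - 107/946542 = 863239135/63418314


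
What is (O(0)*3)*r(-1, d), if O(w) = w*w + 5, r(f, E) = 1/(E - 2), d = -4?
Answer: -5/2 ≈ -2.5000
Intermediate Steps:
r(f, E) = 1/(-2 + E)
O(w) = 5 + w² (O(w) = w² + 5 = 5 + w²)
(O(0)*3)*r(-1, d) = ((5 + 0²)*3)/(-2 - 4) = ((5 + 0)*3)/(-6) = (5*3)*(-⅙) = 15*(-⅙) = -5/2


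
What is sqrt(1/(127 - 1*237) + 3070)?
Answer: sqrt(37146890)/110 ≈ 55.407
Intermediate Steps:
sqrt(1/(127 - 1*237) + 3070) = sqrt(1/(127 - 237) + 3070) = sqrt(1/(-110) + 3070) = sqrt(-1/110 + 3070) = sqrt(337699/110) = sqrt(37146890)/110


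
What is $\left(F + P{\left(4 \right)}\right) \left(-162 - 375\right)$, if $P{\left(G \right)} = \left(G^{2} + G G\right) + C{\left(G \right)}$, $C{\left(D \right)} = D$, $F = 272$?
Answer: $-165396$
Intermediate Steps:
$P{\left(G \right)} = G + 2 G^{2}$ ($P{\left(G \right)} = \left(G^{2} + G G\right) + G = \left(G^{2} + G^{2}\right) + G = 2 G^{2} + G = G + 2 G^{2}$)
$\left(F + P{\left(4 \right)}\right) \left(-162 - 375\right) = \left(272 + 4 \left(1 + 2 \cdot 4\right)\right) \left(-162 - 375\right) = \left(272 + 4 \left(1 + 8\right)\right) \left(-537\right) = \left(272 + 4 \cdot 9\right) \left(-537\right) = \left(272 + 36\right) \left(-537\right) = 308 \left(-537\right) = -165396$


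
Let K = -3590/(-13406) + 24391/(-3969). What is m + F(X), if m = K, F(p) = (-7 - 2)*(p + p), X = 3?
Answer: -1592995696/26604207 ≈ -59.878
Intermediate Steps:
K = -156368518/26604207 (K = -3590*(-1/13406) + 24391*(-1/3969) = 1795/6703 - 24391/3969 = -156368518/26604207 ≈ -5.8776)
F(p) = -18*p
m = -156368518/26604207 ≈ -5.8776
m + F(X) = -156368518/26604207 - 18*3 = -156368518/26604207 - 54 = -1592995696/26604207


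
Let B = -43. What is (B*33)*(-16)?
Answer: 22704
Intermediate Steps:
(B*33)*(-16) = -43*33*(-16) = -1419*(-16) = 22704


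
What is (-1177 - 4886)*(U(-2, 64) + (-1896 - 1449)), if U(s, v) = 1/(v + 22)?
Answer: 40561329/2 ≈ 2.0281e+7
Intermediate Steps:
U(s, v) = 1/(22 + v)
(-1177 - 4886)*(U(-2, 64) + (-1896 - 1449)) = (-1177 - 4886)*(1/(22 + 64) + (-1896 - 1449)) = -6063*(1/86 - 3345) = -6063*(-287669/86) = 40561329/2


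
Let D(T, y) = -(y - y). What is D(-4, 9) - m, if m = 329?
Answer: -329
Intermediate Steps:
D(T, y) = 0 (D(T, y) = -1*0 = 0)
D(-4, 9) - m = 0 - 1*329 = 0 - 329 = -329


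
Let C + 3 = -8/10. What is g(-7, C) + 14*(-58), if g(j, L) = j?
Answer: -819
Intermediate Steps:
C = -19/5 (C = -3 - 8/10 = -3 - 8*⅒ = -3 - ⅘ = -19/5 ≈ -3.8000)
g(-7, C) + 14*(-58) = -7 + 14*(-58) = -7 - 812 = -819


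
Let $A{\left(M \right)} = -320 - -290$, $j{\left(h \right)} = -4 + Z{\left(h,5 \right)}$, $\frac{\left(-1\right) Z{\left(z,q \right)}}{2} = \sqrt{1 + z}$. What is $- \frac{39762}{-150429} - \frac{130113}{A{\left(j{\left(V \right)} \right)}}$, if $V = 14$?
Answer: $\frac{2174884593}{501430} \approx 4337.4$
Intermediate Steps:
$Z{\left(z,q \right)} = - 2 \sqrt{1 + z}$
$j{\left(h \right)} = -4 - 2 \sqrt{1 + h}$
$A{\left(M \right)} = -30$ ($A{\left(M \right)} = -320 + 290 = -30$)
$- \frac{39762}{-150429} - \frac{130113}{A{\left(j{\left(V \right)} \right)}} = - \frac{39762}{-150429} - \frac{130113}{-30} = \left(-39762\right) \left(- \frac{1}{150429}\right) - - \frac{43371}{10} = \frac{13254}{50143} + \frac{43371}{10} = \frac{2174884593}{501430}$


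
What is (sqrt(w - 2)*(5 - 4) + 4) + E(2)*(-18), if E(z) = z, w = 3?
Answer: -31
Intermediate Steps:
(sqrt(w - 2)*(5 - 4) + 4) + E(2)*(-18) = (sqrt(3 - 2)*(5 - 4) + 4) + 2*(-18) = (sqrt(1)*1 + 4) - 36 = (1*1 + 4) - 36 = (1 + 4) - 36 = 5 - 36 = -31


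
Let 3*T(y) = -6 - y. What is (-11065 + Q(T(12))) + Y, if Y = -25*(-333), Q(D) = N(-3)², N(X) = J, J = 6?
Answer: -2704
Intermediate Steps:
N(X) = 6
T(y) = -2 - y/3 (T(y) = (-6 - y)/3 = -2 - y/3)
Q(D) = 36 (Q(D) = 6² = 36)
Y = 8325
(-11065 + Q(T(12))) + Y = (-11065 + 36) + 8325 = -11029 + 8325 = -2704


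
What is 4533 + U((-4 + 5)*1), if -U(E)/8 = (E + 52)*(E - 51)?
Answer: 25733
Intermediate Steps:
U(E) = -8*(-51 + E)*(52 + E) (U(E) = -8*(E + 52)*(E - 51) = -8*(52 + E)*(-51 + E) = -8*(-51 + E)*(52 + E))
4533 + U((-4 + 5)*1) = 4533 + (21216 - 8*(-4 + 5) - 8*(-4 + 5)²) = 4533 + (21216 - 8 - 8*1²) = 4533 + (21216 - 8*1 - 8*1²) = 4533 + (21216 - 8 - 8*1) = 4533 + (21216 - 8 - 8) = 4533 + 21200 = 25733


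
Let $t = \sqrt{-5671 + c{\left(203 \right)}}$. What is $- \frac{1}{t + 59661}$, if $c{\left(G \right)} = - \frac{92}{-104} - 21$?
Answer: $- \frac{172354}{10282828435} + \frac{i \sqrt{427466}}{30848485305} \approx -1.6761 \cdot 10^{-5} + 2.1194 \cdot 10^{-8} i$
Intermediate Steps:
$c{\left(G \right)} = - \frac{523}{26}$ ($c{\left(G \right)} = \left(-92\right) \left(- \frac{1}{104}\right) - 21 = \frac{23}{26} - 21 = - \frac{523}{26}$)
$t = \frac{3 i \sqrt{427466}}{26}$ ($t = \sqrt{-5671 - \frac{523}{26}} = \sqrt{- \frac{147969}{26}} = \frac{3 i \sqrt{427466}}{26} \approx 75.439 i$)
$- \frac{1}{t + 59661} = - \frac{1}{\frac{3 i \sqrt{427466}}{26} + 59661} = - \frac{1}{59661 + \frac{3 i \sqrt{427466}}{26}}$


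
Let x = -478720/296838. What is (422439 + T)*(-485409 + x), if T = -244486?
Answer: -12820474000704643/148419 ≈ -8.6380e+10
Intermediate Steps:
x = -239360/148419 (x = -478720*1/296838 = -239360/148419 ≈ -1.6127)
(422439 + T)*(-485409 + x) = (422439 - 244486)*(-485409 - 239360/148419) = 177953*(-72044157731/148419) = -12820474000704643/148419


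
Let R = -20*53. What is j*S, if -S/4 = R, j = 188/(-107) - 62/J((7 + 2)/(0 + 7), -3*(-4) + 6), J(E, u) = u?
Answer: -21238160/963 ≈ -22054.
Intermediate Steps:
j = -5009/963 (j = 188/(-107) - 62/(-3*(-4) + 6) = 188*(-1/107) - 62/(12 + 6) = -188/107 - 62/18 = -188/107 - 62*1/18 = -188/107 - 31/9 = -5009/963 ≈ -5.2015)
R = -1060
S = 4240 (S = -4*(-1060) = 4240)
j*S = -5009/963*4240 = -21238160/963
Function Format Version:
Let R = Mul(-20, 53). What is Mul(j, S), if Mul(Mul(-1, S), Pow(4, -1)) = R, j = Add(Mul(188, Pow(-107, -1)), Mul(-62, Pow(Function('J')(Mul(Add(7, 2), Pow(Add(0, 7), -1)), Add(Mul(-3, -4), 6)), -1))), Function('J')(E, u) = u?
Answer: Rational(-21238160, 963) ≈ -22054.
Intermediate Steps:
j = Rational(-5009, 963) (j = Add(Mul(188, Pow(-107, -1)), Mul(-62, Pow(Add(Mul(-3, -4), 6), -1))) = Add(Mul(188, Rational(-1, 107)), Mul(-62, Pow(Add(12, 6), -1))) = Add(Rational(-188, 107), Mul(-62, Pow(18, -1))) = Add(Rational(-188, 107), Mul(-62, Rational(1, 18))) = Add(Rational(-188, 107), Rational(-31, 9)) = Rational(-5009, 963) ≈ -5.2015)
R = -1060
S = 4240 (S = Mul(-4, -1060) = 4240)
Mul(j, S) = Mul(Rational(-5009, 963), 4240) = Rational(-21238160, 963)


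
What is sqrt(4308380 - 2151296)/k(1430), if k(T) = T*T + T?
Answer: sqrt(59919)/341055 ≈ 0.00071772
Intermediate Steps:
k(T) = T + T**2 (k(T) = T**2 + T = T + T**2)
sqrt(4308380 - 2151296)/k(1430) = sqrt(4308380 - 2151296)/((1430*(1 + 1430))) = sqrt(2157084)/((1430*1431)) = (6*sqrt(59919))/2046330 = (6*sqrt(59919))*(1/2046330) = sqrt(59919)/341055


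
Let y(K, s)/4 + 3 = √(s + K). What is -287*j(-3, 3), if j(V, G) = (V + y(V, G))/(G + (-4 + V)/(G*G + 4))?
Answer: 55965/32 ≈ 1748.9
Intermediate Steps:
y(K, s) = -12 + 4*√(K + s) (y(K, s) = -12 + 4*√(s + K) = -12 + 4*√(K + s))
j(V, G) = (-12 + V + 4*√(G + V))/(G + (-4 + V)/(4 + G²)) (j(V, G) = (V + (-12 + 4*√(V + G)))/(G + (-4 + V)/(G*G + 4)) = (V + (-12 + 4*√(G + V)))/(G + (-4 + V)/(G² + 4)) = (-12 + V + 4*√(G + V))/(G + (-4 + V)/(4 + G²)))
-287*j(-3, 3) = -287*(-48 + 4*(-3) + 16*√(3 - 3) - 3*3² + 4*3²*(-3 + √(3 - 3)))/(-4 - 3 + 3³ + 4*3) = -287*(-48 - 12 + 16*√0 - 3*9 + 4*9*(-3 + √0))/(-4 - 3 + 27 + 12) = -287*(-48 - 12 + 16*0 - 27 + 4*9*(-3 + 0))/32 = -287*(-48 - 12 + 0 - 27 + 4*9*(-3))/32 = -287*(-48 - 12 + 0 - 27 - 108)/32 = -287*(-195)/32 = -287*(-195/32) = 55965/32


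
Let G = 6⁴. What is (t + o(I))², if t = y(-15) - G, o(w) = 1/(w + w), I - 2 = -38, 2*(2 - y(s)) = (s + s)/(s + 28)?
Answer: 1464383153689/876096 ≈ 1.6715e+6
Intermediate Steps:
y(s) = 2 - s/(28 + s) (y(s) = 2 - (s + s)/(2*(s + 28)) = 2 - 2*s/(2*(28 + s)) = 2 - s/(28 + s))
I = -36 (I = 2 - 38 = -36)
o(w) = 1/(2*w)
G = 1296
t = -16807/13 (t = (56 - 15)/(28 - 15) - 1*1296 = 41/13 - 1296 = -16807/13 ≈ -1292.8)
(t + o(I))² = (-16807/13 + (½)/(-36))² = (-16807/13 + (½)*(-1/36))² = (-16807/13 - 1/72)² = (-1210117/936)² = 1464383153689/876096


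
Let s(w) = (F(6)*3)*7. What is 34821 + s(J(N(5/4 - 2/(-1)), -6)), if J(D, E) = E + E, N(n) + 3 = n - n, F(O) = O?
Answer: 34947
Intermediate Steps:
N(n) = -3 (N(n) = -3 + (n - n) = -3 + 0 = -3)
J(D, E) = 2*E
s(w) = 126 (s(w) = (6*3)*7 = 18*7 = 126)
34821 + s(J(N(5/4 - 2/(-1)), -6)) = 34821 + 126 = 34947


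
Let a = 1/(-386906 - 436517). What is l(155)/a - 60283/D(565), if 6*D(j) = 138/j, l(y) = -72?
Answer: 57805591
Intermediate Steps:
D(j) = 23/j (D(j) = (138/j)/6 = 23/j)
a = -1/823423 (a = 1/(-823423) = -1/823423 ≈ -1.2144e-6)
l(155)/a - 60283/D(565) = -72/(-1/823423) - 60283/(23/565) = -72*(-823423) - 60283/(23*(1/565)) = 59286456 - 60283/23/565 = 59286456 - 60283*565/23 = 59286456 - 1480865 = 57805591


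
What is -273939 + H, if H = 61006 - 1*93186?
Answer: -306119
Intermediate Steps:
H = -32180 (H = 61006 - 93186 = -32180)
-273939 + H = -273939 - 32180 = -306119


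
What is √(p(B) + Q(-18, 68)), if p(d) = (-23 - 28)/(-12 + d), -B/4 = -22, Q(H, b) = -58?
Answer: 7*I*√1729/38 ≈ 7.6597*I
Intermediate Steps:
B = 88 (B = -4*(-22) = 88)
p(d) = -51/(-12 + d)
√(p(B) + Q(-18, 68)) = √(-51/(-12 + 88) - 58) = √(-51/76 - 58) = √(-4459/76) = 7*I*√1729/38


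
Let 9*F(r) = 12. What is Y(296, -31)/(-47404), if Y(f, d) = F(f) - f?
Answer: 221/35553 ≈ 0.0062161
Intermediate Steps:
F(r) = 4/3 (F(r) = (1/9)*12 = 4/3)
Y(f, d) = 4/3 - f
Y(296, -31)/(-47404) = (4/3 - 1*296)/(-47404) = (4/3 - 296)*(-1/47404) = -884/3*(-1/47404) = 221/35553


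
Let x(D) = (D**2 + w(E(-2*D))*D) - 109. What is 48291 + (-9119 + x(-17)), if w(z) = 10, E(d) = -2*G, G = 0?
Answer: 39182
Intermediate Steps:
E(d) = 0 (E(d) = -2*0 = 0)
x(D) = -109 + D**2 + 10*D (x(D) = (D**2 + 10*D) - 109 = -109 + D**2 + 10*D)
48291 + (-9119 + x(-17)) = 48291 + (-9119 + (-109 + (-17)**2 + 10*(-17))) = 48291 + (-9119 + (-109 + 289 - 170)) = 48291 + (-9119 + 10) = 48291 - 9109 = 39182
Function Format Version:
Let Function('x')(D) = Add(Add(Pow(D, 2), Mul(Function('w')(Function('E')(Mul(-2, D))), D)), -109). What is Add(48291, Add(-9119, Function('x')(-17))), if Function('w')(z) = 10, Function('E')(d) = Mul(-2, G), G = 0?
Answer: 39182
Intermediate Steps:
Function('E')(d) = 0 (Function('E')(d) = Mul(-2, 0) = 0)
Function('x')(D) = Add(-109, Pow(D, 2), Mul(10, D)) (Function('x')(D) = Add(Add(Pow(D, 2), Mul(10, D)), -109) = Add(-109, Pow(D, 2), Mul(10, D)))
Add(48291, Add(-9119, Function('x')(-17))) = Add(48291, Add(-9119, Add(-109, Pow(-17, 2), Mul(10, -17)))) = Add(48291, Add(-9119, Add(-109, 289, -170))) = Add(48291, Add(-9119, 10)) = Add(48291, -9109) = 39182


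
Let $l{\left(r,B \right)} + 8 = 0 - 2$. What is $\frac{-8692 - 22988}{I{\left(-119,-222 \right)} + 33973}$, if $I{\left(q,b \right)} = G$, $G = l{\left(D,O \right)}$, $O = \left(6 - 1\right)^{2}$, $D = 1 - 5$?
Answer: $- \frac{10560}{11321} \approx -0.93278$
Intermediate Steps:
$D = -4$
$O = 25$ ($O = 5^{2} = 25$)
$l{\left(r,B \right)} = -10$ ($l{\left(r,B \right)} = -8 + \left(0 - 2\right) = -8 - 2 = -10$)
$G = -10$
$I{\left(q,b \right)} = -10$
$\frac{-8692 - 22988}{I{\left(-119,-222 \right)} + 33973} = \frac{-8692 - 22988}{-10 + 33973} = - \frac{31680}{33963} = \left(-31680\right) \frac{1}{33963} = - \frac{10560}{11321}$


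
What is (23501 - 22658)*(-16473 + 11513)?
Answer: -4181280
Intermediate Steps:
(23501 - 22658)*(-16473 + 11513) = 843*(-4960) = -4181280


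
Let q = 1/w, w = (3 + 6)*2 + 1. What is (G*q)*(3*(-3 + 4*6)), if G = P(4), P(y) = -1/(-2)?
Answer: 63/38 ≈ 1.6579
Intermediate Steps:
P(y) = ½ (P(y) = -1*(-½) = ½)
G = ½ ≈ 0.50000
w = 19 (w = 9*2 + 1 = 18 + 1 = 19)
q = 1/19 ≈ 0.052632
(G*q)*(3*(-3 + 4*6)) = ((½)*(1/19))*(3*(-3 + 4*6)) = (3*(-3 + 24))/38 = (3*21)/38 = (1/38)*63 = 63/38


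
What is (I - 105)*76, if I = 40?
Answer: -4940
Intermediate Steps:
(I - 105)*76 = (40 - 105)*76 = -65*76 = -4940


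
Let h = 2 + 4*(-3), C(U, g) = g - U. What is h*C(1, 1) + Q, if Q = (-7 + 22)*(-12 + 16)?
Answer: 60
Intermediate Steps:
h = -10 (h = 2 - 12 = -10)
Q = 60 (Q = 15*4 = 60)
h*C(1, 1) + Q = -10*(1 - 1*1) + 60 = -10*(1 - 1) + 60 = -10*0 + 60 = 0 + 60 = 60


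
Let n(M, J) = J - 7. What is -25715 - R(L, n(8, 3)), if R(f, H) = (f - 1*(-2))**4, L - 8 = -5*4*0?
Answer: -35715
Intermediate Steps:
L = 8 (L = 8 - 5*4*0 = 8 - 20*0 = 8 + 0 = 8)
n(M, J) = -7 + J
R(f, H) = (2 + f)**4 (R(f, H) = (f + 2)**4 = (2 + f)**4)
-25715 - R(L, n(8, 3)) = -25715 - (2 + 8)**4 = -25715 - 1*10**4 = -25715 - 1*10000 = -25715 - 10000 = -35715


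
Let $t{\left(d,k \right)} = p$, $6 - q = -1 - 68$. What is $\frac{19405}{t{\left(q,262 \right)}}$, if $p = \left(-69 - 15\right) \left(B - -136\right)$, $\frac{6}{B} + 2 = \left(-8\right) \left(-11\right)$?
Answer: $- \frac{834415}{491484} \approx -1.6977$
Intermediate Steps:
$q = 75$ ($q = 6 - \left(-1 - 68\right) = 6 - -69 = 6 + 69 = 75$)
$B = \frac{3}{43}$ ($B = \frac{6}{-2 - -88} = \frac{6}{-2 + 88} = \frac{6}{86} = 6 \cdot \frac{1}{86} = \frac{3}{43} \approx 0.069767$)
$p = - \frac{491484}{43}$ ($p = \left(-69 - 15\right) \left(\frac{3}{43} - -136\right) = - 84 \left(\frac{3}{43} + 136\right) = \left(-84\right) \frac{5851}{43} = - \frac{491484}{43} \approx -11430.0$)
$t{\left(d,k \right)} = - \frac{491484}{43}$
$\frac{19405}{t{\left(q,262 \right)}} = \frac{19405}{- \frac{491484}{43}} = 19405 \left(- \frac{43}{491484}\right) = - \frac{834415}{491484}$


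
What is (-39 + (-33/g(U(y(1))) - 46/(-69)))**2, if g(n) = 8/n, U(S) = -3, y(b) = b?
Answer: 388129/576 ≈ 673.83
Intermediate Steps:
(-39 + (-33/g(U(y(1))) - 46/(-69)))**2 = (-39 + (-33/(8/(-3)) - 46/(-69)))**2 = (-39 + (-33/(8*(-1/3)) - 46*(-1/69)))**2 = (-39 + (-33/(-8/3) + 2/3))**2 = (-39 + (-33*(-3/8) + 2/3))**2 = (-39 + (99/8 + 2/3))**2 = (-39 + 313/24)**2 = (-623/24)**2 = 388129/576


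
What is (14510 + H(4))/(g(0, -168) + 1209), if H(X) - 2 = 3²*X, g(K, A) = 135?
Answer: 3637/336 ≈ 10.824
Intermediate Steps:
H(X) = 2 + 9*X (H(X) = 2 + 3²*X = 2 + 9*X)
(14510 + H(4))/(g(0, -168) + 1209) = (14510 + (2 + 9*4))/(135 + 1209) = (14510 + (2 + 36))/1344 = (14510 + 38)*(1/1344) = 14548*(1/1344) = 3637/336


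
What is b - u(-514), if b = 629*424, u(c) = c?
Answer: 267210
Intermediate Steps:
b = 266696
b - u(-514) = 266696 - 1*(-514) = 266696 + 514 = 267210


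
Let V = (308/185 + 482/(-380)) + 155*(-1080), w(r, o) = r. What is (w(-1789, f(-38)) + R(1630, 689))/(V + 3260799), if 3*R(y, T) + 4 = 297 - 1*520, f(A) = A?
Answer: -39325820/65239793271 ≈ -0.00060279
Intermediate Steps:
V = -1176819213/7030 (V = (308*(1/185) + 482*(-1/380)) - 167400 = (308/185 - 241/190) - 167400 = 2787/7030 - 167400 = -1176819213/7030 ≈ -1.6740e+5)
R(y, T) = -227/3 (R(y, T) = -4/3 + (297 - 1*520)/3 = -4/3 + (297 - 520)/3 = -4/3 + (1/3)*(-223) = -4/3 - 223/3 = -227/3)
(w(-1789, f(-38)) + R(1630, 689))/(V + 3260799) = (-1789 - 227/3)/(-1176819213/7030 + 3260799) = -5594/(3*21746597757/7030) = -5594/3*7030/21746597757 = -39325820/65239793271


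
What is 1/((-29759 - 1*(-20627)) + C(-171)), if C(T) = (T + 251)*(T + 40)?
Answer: -1/19612 ≈ -5.0989e-5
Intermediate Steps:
C(T) = (40 + T)*(251 + T) (C(T) = (251 + T)*(40 + T) = (40 + T)*(251 + T))
1/((-29759 - 1*(-20627)) + C(-171)) = 1/((-29759 - 1*(-20627)) + (10040 + (-171)² + 291*(-171))) = 1/((-29759 + 20627) + (10040 + 29241 - 49761)) = 1/(-9132 - 10480) = 1/(-19612) = -1/19612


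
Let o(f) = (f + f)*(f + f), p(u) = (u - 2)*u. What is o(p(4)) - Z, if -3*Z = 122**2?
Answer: 15652/3 ≈ 5217.3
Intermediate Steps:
p(u) = u*(-2 + u) (p(u) = (-2 + u)*u = u*(-2 + u))
o(f) = 4*f**2 (o(f) = (2*f)*(2*f) = 4*f**2)
Z = -14884/3 (Z = -1/3*122**2 = -1/3*14884 = -14884/3 ≈ -4961.3)
o(p(4)) - Z = 4*(4*(-2 + 4))**2 - 1*(-14884/3) = 4*(4*2)**2 + 14884/3 = 4*8**2 + 14884/3 = 4*64 + 14884/3 = 256 + 14884/3 = 15652/3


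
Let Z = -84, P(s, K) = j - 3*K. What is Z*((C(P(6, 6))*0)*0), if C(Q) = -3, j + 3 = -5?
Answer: 0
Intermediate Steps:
j = -8 (j = -3 - 5 = -8)
P(s, K) = -8 - 3*K
Z*((C(P(6, 6))*0)*0) = -84*(-3*0)*0 = -0*0 = -84*0 = 0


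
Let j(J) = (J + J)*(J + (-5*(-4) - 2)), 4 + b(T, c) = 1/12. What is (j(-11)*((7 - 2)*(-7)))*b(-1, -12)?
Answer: -126665/6 ≈ -21111.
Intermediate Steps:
b(T, c) = -47/12 (b(T, c) = -4 + 1/12 = -47/12)
j(J) = 2*J*(18 + J) (j(J) = (2*J)*(J + (20 - 2)) = (2*J)*(J + 18) = (2*J)*(18 + J) = 2*J*(18 + J))
(j(-11)*((7 - 2)*(-7)))*b(-1, -12) = ((2*(-11)*(18 - 11))*((7 - 2)*(-7)))*(-47/12) = ((2*(-11)*7)*(5*(-7)))*(-47/12) = -154*(-35)*(-47/12) = 5390*(-47/12) = -126665/6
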